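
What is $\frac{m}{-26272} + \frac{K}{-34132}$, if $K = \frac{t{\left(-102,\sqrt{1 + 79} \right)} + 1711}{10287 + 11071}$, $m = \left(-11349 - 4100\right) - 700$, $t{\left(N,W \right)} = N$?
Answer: $\frac{1471554690187}{2394007284704} \approx 0.61468$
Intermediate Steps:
$m = -16149$ ($m = -15449 - 700 = -16149$)
$K = \frac{1609}{21358}$ ($K = \frac{-102 + 1711}{10287 + 11071} = \frac{1609}{21358} \approx 0.075335$)
$\frac{m}{-26272} + \frac{K}{-34132} = - \frac{16149}{-26272} + \frac{1609}{21358 \left(-34132\right)} = \left(-16149\right) \left(- \frac{1}{26272}\right) + \frac{1609}{21358} \left(- \frac{1}{34132}\right) = \frac{16149}{26272} - \frac{1609}{728991256} = \frac{1471554690187}{2394007284704}$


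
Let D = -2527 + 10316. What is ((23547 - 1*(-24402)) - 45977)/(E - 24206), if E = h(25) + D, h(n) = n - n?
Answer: -1972/16417 ≈ -0.12012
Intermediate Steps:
D = 7789
h(n) = 0
E = 7789 (E = 0 + 7789 = 7789)
((23547 - 1*(-24402)) - 45977)/(E - 24206) = ((23547 - 1*(-24402)) - 45977)/(7789 - 24206) = ((23547 + 24402) - 45977)/(-16417) = (47949 - 45977)*(-1/16417) = 1972*(-1/16417) = -1972/16417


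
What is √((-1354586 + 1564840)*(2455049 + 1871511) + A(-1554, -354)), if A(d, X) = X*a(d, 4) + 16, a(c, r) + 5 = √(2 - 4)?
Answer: √(909676548026 - 354*I*√2) ≈ 9.5377e+5 - 0.e-4*I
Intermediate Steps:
a(c, r) = -5 + I*√2 (a(c, r) = -5 + √(2 - 4) = -5 + √(-2) = -5 + I*√2)
A(d, X) = 16 + X*(-5 + I*√2) (A(d, X) = X*(-5 + I*√2) + 16 = 16 + X*(-5 + I*√2))
√((-1354586 + 1564840)*(2455049 + 1871511) + A(-1554, -354)) = √((-1354586 + 1564840)*(2455049 + 1871511) + (16 - 1*(-354)*(5 - I*√2))) = √(210254*4326560 + (16 + (1770 - 354*I*√2))) = √(909676546240 + (1786 - 354*I*√2)) = √(909676548026 - 354*I*√2)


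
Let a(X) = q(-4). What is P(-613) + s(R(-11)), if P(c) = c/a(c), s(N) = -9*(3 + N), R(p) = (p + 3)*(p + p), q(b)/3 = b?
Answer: -18719/12 ≈ -1559.9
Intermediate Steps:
q(b) = 3*b
R(p) = 2*p*(3 + p) (R(p) = (3 + p)*(2*p) = 2*p*(3 + p))
a(X) = -12 (a(X) = 3*(-4) = -12)
s(N) = -27 - 9*N
P(c) = -c/12 (P(c) = c/(-12) = c*(-1/12) = -c/12)
P(-613) + s(R(-11)) = -1/12*(-613) + (-27 - 18*(-11)*(3 - 11)) = 613/12 + (-27 - 18*(-11)*(-8)) = 613/12 + (-27 - 9*176) = 613/12 + (-27 - 1584) = 613/12 - 1611 = -18719/12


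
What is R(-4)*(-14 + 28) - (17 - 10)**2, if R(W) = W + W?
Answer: -161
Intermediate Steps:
R(W) = 2*W
R(-4)*(-14 + 28) - (17 - 10)**2 = (2*(-4))*(-14 + 28) - (17 - 10)**2 = -8*14 - 1*7**2 = -112 - 1*49 = -112 - 49 = -161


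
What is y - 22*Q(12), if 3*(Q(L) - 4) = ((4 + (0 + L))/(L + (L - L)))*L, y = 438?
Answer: 698/3 ≈ 232.67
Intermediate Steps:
Q(L) = 16/3 + L/3 (Q(L) = 4 + (((4 + (0 + L))/(L + (L - L)))*L)/3 = 4 + (((4 + L)/(L + 0))*L)/3 = 4 + (((4 + L)/L)*L)/3 = 4 + (4 + L)/3 = 4 + (4/3 + L/3) = 16/3 + L/3)
y - 22*Q(12) = 438 - 22*(16/3 + (1/3)*12) = 438 - 22*(16/3 + 4) = 438 - 22*28/3 = 438 - 616/3 = 698/3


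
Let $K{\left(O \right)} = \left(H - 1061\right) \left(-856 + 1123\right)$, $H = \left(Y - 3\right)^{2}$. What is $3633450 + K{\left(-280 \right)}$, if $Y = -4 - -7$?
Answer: $3350163$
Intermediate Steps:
$Y = 3$ ($Y = -4 + 7 = 3$)
$H = 0$ ($H = \left(3 - 3\right)^{2} = 0^{2} = 0$)
$K{\left(O \right)} = -283287$ ($K{\left(O \right)} = \left(0 - 1061\right) \left(-856 + 1123\right) = \left(-1061\right) 267 = -283287$)
$3633450 + K{\left(-280 \right)} = 3633450 - 283287 = 3350163$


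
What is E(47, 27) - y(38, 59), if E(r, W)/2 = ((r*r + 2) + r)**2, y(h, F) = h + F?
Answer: 10197031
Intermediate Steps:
y(h, F) = F + h
E(r, W) = 2*(2 + r + r**2)**2 (E(r, W) = 2*((r*r + 2) + r)**2 = 2*((r**2 + 2) + r)**2 = 2*((2 + r**2) + r)**2 = 2*(2 + r + r**2)**2)
E(47, 27) - y(38, 59) = 2*(2 + 47 + 47**2)**2 - (59 + 38) = 2*(2 + 47 + 2209)**2 - 1*97 = 2*2258**2 - 97 = 2*5098564 - 97 = 10197128 - 97 = 10197031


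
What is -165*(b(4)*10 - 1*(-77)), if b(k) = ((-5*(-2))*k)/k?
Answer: -29205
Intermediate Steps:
b(k) = 10 (b(k) = (10*k)/k = 10)
-165*(b(4)*10 - 1*(-77)) = -165*(10*10 - 1*(-77)) = -165*(100 + 77) = -165*177 = -29205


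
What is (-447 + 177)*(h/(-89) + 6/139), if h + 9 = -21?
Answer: -1270080/12371 ≈ -102.67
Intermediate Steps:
h = -30 (h = -9 - 21 = -30)
(-447 + 177)*(h/(-89) + 6/139) = (-447 + 177)*(-30/(-89) + 6/139) = -270*(-30*(-1/89) + 6*(1/139)) = -270*(30/89 + 6/139) = -270*4704/12371 = -1270080/12371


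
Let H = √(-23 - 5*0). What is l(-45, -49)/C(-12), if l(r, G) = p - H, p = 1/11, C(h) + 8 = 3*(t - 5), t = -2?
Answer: -1/319 + I*√23/29 ≈ -0.0031348 + 0.16537*I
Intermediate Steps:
H = I*√23 (H = √(-23 + 0) = √(-23) = I*√23 ≈ 4.7958*I)
C(h) = -29 (C(h) = -8 + 3*(-2 - 5) = -8 + 3*(-7) = -8 - 21 = -29)
p = 1/11 ≈ 0.090909
l(r, G) = 1/11 - I*√23
l(-45, -49)/C(-12) = (1/11 - I*√23)/(-29) = (1/11 - I*√23)*(-1/29) = -1/319 + I*√23/29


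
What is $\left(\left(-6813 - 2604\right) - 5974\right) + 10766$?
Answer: $-4625$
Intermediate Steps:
$\left(\left(-6813 - 2604\right) - 5974\right) + 10766 = \left(-9417 - 5974\right) + 10766 = -15391 + 10766 = -4625$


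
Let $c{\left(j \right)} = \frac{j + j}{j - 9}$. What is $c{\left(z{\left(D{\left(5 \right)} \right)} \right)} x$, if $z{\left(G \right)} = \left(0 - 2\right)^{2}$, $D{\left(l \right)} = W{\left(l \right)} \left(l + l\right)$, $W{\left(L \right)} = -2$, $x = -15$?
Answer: $24$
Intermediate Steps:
$D{\left(l \right)} = - 4 l$ ($D{\left(l \right)} = - 2 \left(l + l\right) = - 2 \cdot 2 l = - 4 l$)
$z{\left(G \right)} = 4$ ($z{\left(G \right)} = \left(-2\right)^{2} = 4$)
$c{\left(j \right)} = \frac{2 j}{-9 + j}$
$c{\left(z{\left(D{\left(5 \right)} \right)} \right)} x = 2 \cdot 4 \frac{1}{-9 + 4} \left(-15\right) = 2 \cdot 4 \frac{1}{-5} \left(-15\right) = 2 \cdot 4 \left(- \frac{1}{5}\right) \left(-15\right) = \left(- \frac{8}{5}\right) \left(-15\right) = 24$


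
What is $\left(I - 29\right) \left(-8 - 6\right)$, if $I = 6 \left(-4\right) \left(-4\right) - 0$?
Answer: $-938$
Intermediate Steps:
$I = 96$ ($I = \left(-24\right) \left(-4\right) + 0 = 96 + 0 = 96$)
$\left(I - 29\right) \left(-8 - 6\right) = \left(96 - 29\right) \left(-8 - 6\right) = 67 \left(-14\right) = -938$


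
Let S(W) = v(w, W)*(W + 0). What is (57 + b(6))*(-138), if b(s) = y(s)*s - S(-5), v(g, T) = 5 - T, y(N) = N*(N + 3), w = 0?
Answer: -59478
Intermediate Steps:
y(N) = N*(3 + N)
S(W) = W*(5 - W) (S(W) = (5 - W)*(W + 0) = (5 - W)*W = W*(5 - W))
b(s) = 50 + s²*(3 + s) (b(s) = (s*(3 + s))*s - (-5)*(5 - 1*(-5)) = s²*(3 + s) - (-5)*(5 + 5) = s²*(3 + s) - (-5)*10 = s²*(3 + s) - 1*(-50) = s²*(3 + s) + 50 = 50 + s²*(3 + s))
(57 + b(6))*(-138) = (57 + (50 + 6²*(3 + 6)))*(-138) = (57 + (50 + 36*9))*(-138) = (57 + (50 + 324))*(-138) = (57 + 374)*(-138) = 431*(-138) = -59478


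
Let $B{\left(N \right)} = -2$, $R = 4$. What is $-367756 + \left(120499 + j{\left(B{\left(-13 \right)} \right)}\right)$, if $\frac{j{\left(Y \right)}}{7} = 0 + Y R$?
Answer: $-247313$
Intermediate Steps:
$j{\left(Y \right)} = 28 Y$ ($j{\left(Y \right)} = 7 \left(0 + Y 4\right) = 7 \left(0 + 4 Y\right) = 7 \cdot 4 Y = 28 Y$)
$-367756 + \left(120499 + j{\left(B{\left(-13 \right)} \right)}\right) = -367756 + \left(120499 + 28 \left(-2\right)\right) = -367756 + \left(120499 - 56\right) = -367756 + 120443 = -247313$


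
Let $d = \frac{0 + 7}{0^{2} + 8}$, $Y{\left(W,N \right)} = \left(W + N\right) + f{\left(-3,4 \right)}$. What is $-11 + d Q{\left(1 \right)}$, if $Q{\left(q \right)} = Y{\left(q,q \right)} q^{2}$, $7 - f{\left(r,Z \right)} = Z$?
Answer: $- \frac{53}{8} \approx -6.625$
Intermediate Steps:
$f{\left(r,Z \right)} = 7 - Z$
$Y{\left(W,N \right)} = 3 + N + W$ ($Y{\left(W,N \right)} = \left(W + N\right) + \left(7 - 4\right) = \left(N + W\right) + \left(7 - 4\right) = \left(N + W\right) + 3 = 3 + N + W$)
$d = \frac{7}{8}$ ($d = \frac{7}{0 + 8} = \frac{7}{8} \approx 0.875$)
$Q{\left(q \right)} = q^{2} \left(3 + 2 q\right)$ ($Q{\left(q \right)} = \left(3 + q + q\right) q^{2} = \left(3 + 2 q\right) q^{2} = q^{2} \left(3 + 2 q\right)$)
$-11 + d Q{\left(1 \right)} = -11 + \frac{7 \cdot 1^{2} \left(3 + 2 \cdot 1\right)}{8} = -11 + \frac{7 \cdot 1 \left(3 + 2\right)}{8} = -11 + \frac{7 \cdot 1 \cdot 5}{8} = -11 + \frac{7}{8} \cdot 5 = -11 + \frac{35}{8} = - \frac{53}{8}$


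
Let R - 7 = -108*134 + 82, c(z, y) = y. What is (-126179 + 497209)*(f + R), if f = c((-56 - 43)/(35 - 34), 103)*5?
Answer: -5145444040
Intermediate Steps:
R = -14383 (R = 7 + (-108*134 + 82) = 7 + (-14472 + 82) = 7 - 14390 = -14383)
f = 515 (f = 103*5 = 515)
(-126179 + 497209)*(f + R) = (-126179 + 497209)*(515 - 14383) = 371030*(-13868) = -5145444040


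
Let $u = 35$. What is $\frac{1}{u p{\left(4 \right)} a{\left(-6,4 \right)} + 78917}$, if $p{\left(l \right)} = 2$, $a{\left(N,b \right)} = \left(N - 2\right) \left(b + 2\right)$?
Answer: $\frac{1}{75557} \approx 1.3235 \cdot 10^{-5}$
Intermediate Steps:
$a{\left(N,b \right)} = \left(-2 + N\right) \left(2 + b\right)$
$\frac{1}{u p{\left(4 \right)} a{\left(-6,4 \right)} + 78917} = \frac{1}{35 \cdot 2 \left(-4 - 8 + 2 \left(-6\right) - 24\right) + 78917} = \frac{1}{70 \left(-4 - 8 - 12 - 24\right) + 78917} = \frac{1}{70 \left(-48\right) + 78917} = \frac{1}{-3360 + 78917} = \frac{1}{75557}$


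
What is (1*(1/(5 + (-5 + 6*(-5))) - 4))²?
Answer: 14641/900 ≈ 16.268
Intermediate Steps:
(1*(1/(5 + (-5 + 6*(-5))) - 4))² = (1*(1/(5 + (-5 - 30)) - 4))² = (1*(1/(5 - 35) - 4))² = (1*(1/(-30) - 4))² = (1*(-1/30 - 4))² = (1*(-121/30))² = (-121/30)² = 14641/900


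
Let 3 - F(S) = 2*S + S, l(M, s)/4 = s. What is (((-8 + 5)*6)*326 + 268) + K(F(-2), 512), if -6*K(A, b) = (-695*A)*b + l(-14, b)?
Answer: 1583456/3 ≈ 5.2782e+5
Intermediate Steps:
l(M, s) = 4*s
F(S) = 3 - 3*S (F(S) = 3 - (2*S + S) = 3 - 3*S)
K(A, b) = -2*b/3 + 695*A*b/6 (K(A, b) = -((-695*A)*b + 4*b)/6 = -(-695*A*b + 4*b)/6 = -(4*b - 695*A*b)/6 = -2*b/3 + 695*A*b/6)
(((-8 + 5)*6)*326 + 268) + K(F(-2), 512) = (((-8 + 5)*6)*326 + 268) + (⅙)*512*(-4 + 695*(3 - 3*(-2))) = (-3*6*326 + 268) + (⅙)*512*(-4 + 695*(3 + 6)) = (-18*326 + 268) + (⅙)*512*(-4 + 695*9) = (-5868 + 268) + (⅙)*512*(-4 + 6255) = -5600 + (⅙)*512*6251 = -5600 + 1600256/3 = 1583456/3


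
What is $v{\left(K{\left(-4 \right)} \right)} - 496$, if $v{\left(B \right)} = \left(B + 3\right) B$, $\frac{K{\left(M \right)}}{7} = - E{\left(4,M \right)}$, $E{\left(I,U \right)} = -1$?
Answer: $-426$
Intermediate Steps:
$K{\left(M \right)} = 7$ ($K{\left(M \right)} = 7 \left(\left(-1\right) \left(-1\right)\right) = 7 \cdot 1 = 7$)
$v{\left(B \right)} = B \left(3 + B\right)$ ($v{\left(B \right)} = \left(3 + B\right) B = B \left(3 + B\right)$)
$v{\left(K{\left(-4 \right)} \right)} - 496 = 7 \left(3 + 7\right) - 496 = 7 \cdot 10 - 496 = 70 - 496 = -426$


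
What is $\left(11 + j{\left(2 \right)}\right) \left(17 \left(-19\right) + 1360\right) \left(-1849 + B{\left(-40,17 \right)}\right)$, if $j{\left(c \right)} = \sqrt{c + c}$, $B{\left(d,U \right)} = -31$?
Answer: $-25344280$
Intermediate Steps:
$j{\left(c \right)} = \sqrt{2} \sqrt{c}$ ($j{\left(c \right)} = \sqrt{2 c} = \sqrt{2} \sqrt{c}$)
$\left(11 + j{\left(2 \right)}\right) \left(17 \left(-19\right) + 1360\right) \left(-1849 + B{\left(-40,17 \right)}\right) = \left(11 + \sqrt{2} \sqrt{2}\right) \left(17 \left(-19\right) + 1360\right) \left(-1849 - 31\right) = \left(11 + 2\right) \left(-323 + 1360\right) \left(-1880\right) = 13 \cdot 1037 \left(-1880\right) = 13 \left(-1949560\right) = -25344280$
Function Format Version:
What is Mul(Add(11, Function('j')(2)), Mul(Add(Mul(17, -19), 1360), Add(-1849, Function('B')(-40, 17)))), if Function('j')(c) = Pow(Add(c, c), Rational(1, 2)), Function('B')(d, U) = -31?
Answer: -25344280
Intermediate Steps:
Function('j')(c) = Mul(Pow(2, Rational(1, 2)), Pow(c, Rational(1, 2))) (Function('j')(c) = Pow(Mul(2, c), Rational(1, 2)) = Mul(Pow(2, Rational(1, 2)), Pow(c, Rational(1, 2))))
Mul(Add(11, Function('j')(2)), Mul(Add(Mul(17, -19), 1360), Add(-1849, Function('B')(-40, 17)))) = Mul(Add(11, Mul(Pow(2, Rational(1, 2)), Pow(2, Rational(1, 2)))), Mul(Add(Mul(17, -19), 1360), Add(-1849, -31))) = Mul(Add(11, 2), Mul(Add(-323, 1360), -1880)) = Mul(13, Mul(1037, -1880)) = Mul(13, -1949560) = -25344280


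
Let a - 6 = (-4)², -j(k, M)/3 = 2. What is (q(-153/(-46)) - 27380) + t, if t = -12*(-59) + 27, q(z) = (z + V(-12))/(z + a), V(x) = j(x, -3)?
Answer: -31041548/1165 ≈ -26645.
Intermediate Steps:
j(k, M) = -6 (j(k, M) = -3*2 = -6)
V(x) = -6
a = 22 (a = 6 + (-4)² = 6 + 16 = 22)
q(z) = (-6 + z)/(22 + z) (q(z) = (z - 6)/(z + 22) = (-6 + z)/(22 + z))
t = 735 (t = 708 + 27 = 735)
(q(-153/(-46)) - 27380) + t = ((-6 - 153/(-46))/(22 - 153/(-46)) - 27380) + 735 = ((-6 - 153*(-1/46))/(22 - 153*(-1/46)) - 27380) + 735 = ((-6 + 153/46)/(22 + 153/46) - 27380) + 735 = (-123/46/(1165/46) - 27380) + 735 = ((46/1165)*(-123/46) - 27380) + 735 = (-123/1165 - 27380) + 735 = -31897823/1165 + 735 = -31041548/1165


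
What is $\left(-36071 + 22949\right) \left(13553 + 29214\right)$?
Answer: $-561188574$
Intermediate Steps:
$\left(-36071 + 22949\right) \left(13553 + 29214\right) = \left(-13122\right) 42767 = -561188574$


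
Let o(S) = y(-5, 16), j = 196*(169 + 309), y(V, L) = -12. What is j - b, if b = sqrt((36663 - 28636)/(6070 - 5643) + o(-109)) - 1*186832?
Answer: 280520 - sqrt(1239581)/427 ≈ 2.8052e+5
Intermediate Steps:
j = 93688 (j = 196*478 = 93688)
o(S) = -12
b = -186832 + sqrt(1239581)/427 (b = sqrt((36663 - 28636)/(6070 - 5643) - 12) - 1*186832 = sqrt(8027/427 - 12) - 186832 = sqrt(2903/427) - 186832 = sqrt(1239581)/427 - 186832 = -186832 + sqrt(1239581)/427 ≈ -1.8683e+5)
j - b = 93688 - (-186832 + sqrt(1239581)/427) = 93688 + (186832 - sqrt(1239581)/427) = 280520 - sqrt(1239581)/427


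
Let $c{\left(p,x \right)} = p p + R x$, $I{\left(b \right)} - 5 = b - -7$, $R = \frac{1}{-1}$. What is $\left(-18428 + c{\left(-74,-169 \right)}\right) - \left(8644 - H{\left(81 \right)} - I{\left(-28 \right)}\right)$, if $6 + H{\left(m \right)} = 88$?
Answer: $-21361$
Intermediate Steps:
$R = -1$
$H{\left(m \right)} = 82$ ($H{\left(m \right)} = -6 + 88 = 82$)
$I{\left(b \right)} = 12 + b$ ($I{\left(b \right)} = 5 + \left(b - -7\right) = 5 + \left(b + 7\right) = 5 + \left(7 + b\right) = 12 + b$)
$c{\left(p,x \right)} = p^{2} - x$ ($c{\left(p,x \right)} = p p - x = p^{2} - x$)
$\left(-18428 + c{\left(-74,-169 \right)}\right) - \left(8644 - H{\left(81 \right)} - I{\left(-28 \right)}\right) = \left(-18428 - \left(-169 - \left(-74\right)^{2}\right)\right) + \left(\left(82 + \left(12 - 28\right)\right) - 8644\right) = \left(-18428 + \left(5476 + 169\right)\right) + \left(\left(82 - 16\right) - 8644\right) = \left(-18428 + 5645\right) + \left(66 - 8644\right) = -12783 - 8578 = -21361$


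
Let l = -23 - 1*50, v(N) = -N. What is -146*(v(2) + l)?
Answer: 10950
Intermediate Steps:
l = -73 (l = -23 - 50 = -73)
-146*(v(2) + l) = -146*(-1*2 - 73) = -146*(-2 - 73) = -146*(-75) = 10950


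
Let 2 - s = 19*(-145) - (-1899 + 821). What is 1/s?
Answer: 1/1679 ≈ 0.00059559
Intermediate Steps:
s = 1679 (s = 2 - (19*(-145) - (-1899 + 821)) = 2 - (-2755 - 1*(-1078)) = 2 - (-2755 + 1078) = 2 - 1*(-1677) = 2 + 1677 = 1679)
1/s = 1/1679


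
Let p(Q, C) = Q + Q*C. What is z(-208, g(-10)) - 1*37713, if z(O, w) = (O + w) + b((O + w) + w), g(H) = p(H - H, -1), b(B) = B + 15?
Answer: -38114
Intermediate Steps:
b(B) = 15 + B
p(Q, C) = Q + C*Q
g(H) = 0 (g(H) = (H - H)*(1 - 1) = 0*0 = 0)
z(O, w) = 15 + 2*O + 3*w (z(O, w) = (O + w) + (15 + ((O + w) + w)) = (O + w) + (15 + (O + 2*w)) = (O + w) + (15 + O + 2*w) = 15 + 2*O + 3*w)
z(-208, g(-10)) - 1*37713 = (15 + 2*(-208) + 3*0) - 1*37713 = (15 - 416 + 0) - 37713 = -401 - 37713 = -38114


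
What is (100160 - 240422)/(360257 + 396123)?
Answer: -70131/378190 ≈ -0.18544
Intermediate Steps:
(100160 - 240422)/(360257 + 396123) = -140262/756380 = -140262*1/756380 = -70131/378190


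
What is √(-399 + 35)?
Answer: 2*I*√91 ≈ 19.079*I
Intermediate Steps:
√(-399 + 35) = √(-364) = 2*I*√91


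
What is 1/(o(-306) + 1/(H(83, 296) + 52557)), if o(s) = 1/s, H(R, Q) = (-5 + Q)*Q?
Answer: -14146686/46129 ≈ -306.68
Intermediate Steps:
H(R, Q) = Q*(-5 + Q)
1/(o(-306) + 1/(H(83, 296) + 52557)) = 1/(1/(-306) + 1/(296*(-5 + 296) + 52557)) = 1/(-1/306 + 1/(296*291 + 52557)) = 1/(-1/306 + 1/(86136 + 52557)) = 1/(-1/306 + 1/138693) = 1/(-46129/14146686) = -14146686/46129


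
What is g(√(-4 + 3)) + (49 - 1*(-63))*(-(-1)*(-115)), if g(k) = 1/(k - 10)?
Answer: -1300890/101 - I/101 ≈ -12880.0 - 0.009901*I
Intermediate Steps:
g(k) = 1/(-10 + k)
g(√(-4 + 3)) + (49 - 1*(-63))*(-(-1)*(-115)) = 1/(-10 + √(-4 + 3)) + (49 - 1*(-63))*(-(-1)*(-115)) = 1/(-10 + √(-1)) + (49 + 63)*(-1*115) = 1/(-10 + I) + 112*(-115) = (-10 - I)/101 - 12880 = -12880 + (-10 - I)/101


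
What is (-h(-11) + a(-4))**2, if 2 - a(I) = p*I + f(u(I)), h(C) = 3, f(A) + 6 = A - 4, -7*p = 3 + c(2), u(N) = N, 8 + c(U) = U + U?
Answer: 9025/49 ≈ 184.18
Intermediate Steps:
c(U) = -8 + 2*U (c(U) = -8 + (U + U) = -8 + 2*U)
p = 1/7 (p = -(3 + (-8 + 2*2))/7 = -(3 + (-8 + 4))/7 = -(3 - 4)/7 = -1/7*(-1) = 1/7 ≈ 0.14286)
f(A) = -10 + A (f(A) = -6 + (A - 4) = -6 + (-4 + A) = -10 + A)
a(I) = 12 - 8*I/7 (a(I) = 2 - (I/7 + (-10 + I)) = 2 - (-10 + 8*I/7) = 2 + (10 - 8*I/7) = 12 - 8*I/7)
(-h(-11) + a(-4))**2 = (-1*3 + (12 - 8/7*(-4)))**2 = (-3 + (12 + 32/7))**2 = (-3 + 116/7)**2 = (95/7)**2 = 9025/49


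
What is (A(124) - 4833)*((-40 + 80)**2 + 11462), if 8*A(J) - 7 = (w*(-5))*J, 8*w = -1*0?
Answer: -252468867/4 ≈ -6.3117e+7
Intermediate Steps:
w = 0 (w = (-1*0)/8 = (1/8)*0 = 0)
A(J) = 7/8 (A(J) = 7/8 + ((0*(-5))*J)/8 = 7/8 + (0*J)/8 = 7/8 + (1/8)*0 = 7/8 + 0 = 7/8)
(A(124) - 4833)*((-40 + 80)**2 + 11462) = (7/8 - 4833)*((-40 + 80)**2 + 11462) = -38657*(40**2 + 11462)/8 = -38657*(1600 + 11462)/8 = -38657/8*13062 = -252468867/4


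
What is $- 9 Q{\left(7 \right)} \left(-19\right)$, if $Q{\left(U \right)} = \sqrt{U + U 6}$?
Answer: $1197$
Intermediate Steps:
$Q{\left(U \right)} = \sqrt{7} \sqrt{U}$ ($Q{\left(U \right)} = \sqrt{U + 6 U} = \sqrt{7 U} = \sqrt{7} \sqrt{U}$)
$- 9 Q{\left(7 \right)} \left(-19\right) = - 9 \sqrt{7} \sqrt{7} \left(-19\right) = \left(-9\right) 7 \left(-19\right) = \left(-63\right) \left(-19\right) = 1197$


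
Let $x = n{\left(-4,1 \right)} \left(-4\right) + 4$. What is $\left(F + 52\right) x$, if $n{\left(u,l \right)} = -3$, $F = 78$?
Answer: $2080$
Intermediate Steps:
$x = 16$ ($x = \left(-3\right) \left(-4\right) + 4 = 12 + 4 = 16$)
$\left(F + 52\right) x = \left(78 + 52\right) 16 = 130 \cdot 16 = 2080$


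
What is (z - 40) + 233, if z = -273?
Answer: -80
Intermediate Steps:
(z - 40) + 233 = (-273 - 40) + 233 = -313 + 233 = -80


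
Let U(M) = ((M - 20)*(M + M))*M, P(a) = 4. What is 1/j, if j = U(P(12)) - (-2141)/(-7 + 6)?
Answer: -1/2653 ≈ -0.00037693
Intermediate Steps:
U(M) = 2*M²*(-20 + M) (U(M) = ((-20 + M)*(2*M))*M = (2*M*(-20 + M))*M = 2*M²*(-20 + M))
j = -2653 (j = 2*4²*(-20 + 4) - (-2141)/(-7 + 6) = 2*16*(-16) - (-2141)/(-1) = -512 - (-1)*(-2141) = -512 - 1*2141 = -512 - 2141 = -2653)
1/j = 1/(-2653) = -1/2653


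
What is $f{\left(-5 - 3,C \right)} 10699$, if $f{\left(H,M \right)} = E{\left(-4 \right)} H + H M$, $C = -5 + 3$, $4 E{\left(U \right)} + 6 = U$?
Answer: $385164$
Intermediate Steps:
$E{\left(U \right)} = - \frac{3}{2} + \frac{U}{4}$
$C = -2$
$f{\left(H,M \right)} = - \frac{5 H}{2} + H M$ ($f{\left(H,M \right)} = \left(- \frac{3}{2} + \frac{1}{4} \left(-4\right)\right) H + H M = \left(- \frac{3}{2} - 1\right) H + H M = - \frac{5 H}{2} + H M$)
$f{\left(-5 - 3,C \right)} 10699 = \frac{\left(-5 - 3\right) \left(-5 + 2 \left(-2\right)\right)}{2} \cdot 10699 = \frac{1}{2} \left(-8\right) \left(-5 - 4\right) 10699 = \frac{1}{2} \left(-8\right) \left(-9\right) 10699 = 36 \cdot 10699 = 385164$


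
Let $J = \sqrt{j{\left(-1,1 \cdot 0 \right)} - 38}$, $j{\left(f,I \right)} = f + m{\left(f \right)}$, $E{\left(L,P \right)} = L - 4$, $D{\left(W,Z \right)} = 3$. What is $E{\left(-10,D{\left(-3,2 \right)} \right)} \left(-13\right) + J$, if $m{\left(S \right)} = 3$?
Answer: $182 + 6 i \approx 182.0 + 6.0 i$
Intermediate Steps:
$E{\left(L,P \right)} = -4 + L$
$j{\left(f,I \right)} = 3 + f$ ($j{\left(f,I \right)} = f + 3 = 3 + f$)
$J = 6 i$ ($J = \sqrt{\left(3 - 1\right) - 38} = \sqrt{2 - 38} = \sqrt{-36} = 6 i \approx 6.0 i$)
$E{\left(-10,D{\left(-3,2 \right)} \right)} \left(-13\right) + J = \left(-4 - 10\right) \left(-13\right) + 6 i = \left(-14\right) \left(-13\right) + 6 i = 182 + 6 i$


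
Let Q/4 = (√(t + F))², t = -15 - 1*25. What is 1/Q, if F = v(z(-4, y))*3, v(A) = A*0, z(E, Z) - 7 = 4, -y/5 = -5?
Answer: -1/160 ≈ -0.0062500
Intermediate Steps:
y = 25 (y = -5*(-5) = 25)
z(E, Z) = 11 (z(E, Z) = 7 + 4 = 11)
t = -40 (t = -15 - 25 = -40)
v(A) = 0
F = 0 (F = 0*3 = 0)
Q = -160 (Q = 4*(√(-40 + 0))² = 4*(√(-40))² = 4*(2*I*√10)² = 4*(-40) = -160)
1/Q = 1/(-160) = -1/160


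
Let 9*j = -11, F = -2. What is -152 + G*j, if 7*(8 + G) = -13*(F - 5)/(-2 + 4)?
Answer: -901/6 ≈ -150.17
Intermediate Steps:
j = -11/9 (j = (⅑)*(-11) = -11/9 ≈ -1.2222)
G = -3/2 (G = -8 + (-13*(-2 - 5)/(-2 + 4))/7 = -8 + (-(-91)/2)/7 = -8 + (-13*(-7/2))/7 = -8 + (⅐)*(91/2) = -8 + 13/2 = -3/2 ≈ -1.5000)
-152 + G*j = -152 - 3/2*(-11/9) = -152 + 11/6 = -901/6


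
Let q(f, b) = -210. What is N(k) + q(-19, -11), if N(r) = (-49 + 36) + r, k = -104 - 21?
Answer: -348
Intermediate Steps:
k = -125
N(r) = -13 + r
N(k) + q(-19, -11) = (-13 - 125) - 210 = -138 - 210 = -348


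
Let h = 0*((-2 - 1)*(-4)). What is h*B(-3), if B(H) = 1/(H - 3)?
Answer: 0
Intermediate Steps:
B(H) = 1/(-3 + H)
h = 0 (h = 0*(-3*(-4)) = 0*12 = 0)
h*B(-3) = 0/(-3 - 3) = 0/(-6) = 0*(-⅙) = 0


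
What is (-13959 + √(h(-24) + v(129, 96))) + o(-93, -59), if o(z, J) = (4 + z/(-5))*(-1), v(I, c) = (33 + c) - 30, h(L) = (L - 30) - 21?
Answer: -69908/5 + 2*√6 ≈ -13977.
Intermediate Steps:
h(L) = -51 + L (h(L) = (-30 + L) - 21 = -51 + L)
v(I, c) = 3 + c
o(z, J) = -4 + z/5 (o(z, J) = (4 + z*(-⅕))*(-1) = (4 - z/5)*(-1) = -4 + z/5)
(-13959 + √(h(-24) + v(129, 96))) + o(-93, -59) = (-13959 + √((-51 - 24) + (3 + 96))) + (-4 + (⅕)*(-93)) = (-13959 + √(-75 + 99)) + (-4 - 93/5) = (-13959 + √24) - 113/5 = (-13959 + 2*√6) - 113/5 = -69908/5 + 2*√6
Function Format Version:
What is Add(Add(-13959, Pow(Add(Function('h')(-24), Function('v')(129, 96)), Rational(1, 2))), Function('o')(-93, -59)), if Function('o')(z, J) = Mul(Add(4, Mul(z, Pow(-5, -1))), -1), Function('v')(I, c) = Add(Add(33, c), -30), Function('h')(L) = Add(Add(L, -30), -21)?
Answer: Add(Rational(-69908, 5), Mul(2, Pow(6, Rational(1, 2)))) ≈ -13977.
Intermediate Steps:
Function('h')(L) = Add(-51, L) (Function('h')(L) = Add(Add(-30, L), -21) = Add(-51, L))
Function('v')(I, c) = Add(3, c)
Function('o')(z, J) = Add(-4, Mul(Rational(1, 5), z)) (Function('o')(z, J) = Mul(Add(4, Mul(z, Rational(-1, 5))), -1) = Mul(Add(4, Mul(Rational(-1, 5), z)), -1) = Add(-4, Mul(Rational(1, 5), z)))
Add(Add(-13959, Pow(Add(Function('h')(-24), Function('v')(129, 96)), Rational(1, 2))), Function('o')(-93, -59)) = Add(Add(-13959, Pow(Add(Add(-51, -24), Add(3, 96)), Rational(1, 2))), Add(-4, Mul(Rational(1, 5), -93))) = Add(Add(-13959, Pow(Add(-75, 99), Rational(1, 2))), Add(-4, Rational(-93, 5))) = Add(Add(-13959, Pow(24, Rational(1, 2))), Rational(-113, 5)) = Add(Add(-13959, Mul(2, Pow(6, Rational(1, 2)))), Rational(-113, 5)) = Add(Rational(-69908, 5), Mul(2, Pow(6, Rational(1, 2))))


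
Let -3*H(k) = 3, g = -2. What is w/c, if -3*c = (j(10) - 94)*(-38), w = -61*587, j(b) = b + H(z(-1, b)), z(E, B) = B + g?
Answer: 107421/3230 ≈ 33.257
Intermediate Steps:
z(E, B) = -2 + B (z(E, B) = B - 2 = -2 + B)
H(k) = -1 (H(k) = -1/3*3 = -1)
j(b) = -1 + b (j(b) = b - 1 = -1 + b)
w = -35807
c = -3230/3 (c = -((-1 + 10) - 94)*(-38)/3 = -(9 - 94)*(-38)/3 = -(-85)*(-38)/3 = -1/3*3230 = -3230/3 ≈ -1076.7)
w/c = -35807/(-3230/3) = -35807*(-3/3230) = 107421/3230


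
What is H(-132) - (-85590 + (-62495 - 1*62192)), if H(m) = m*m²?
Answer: -2089691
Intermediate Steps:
H(m) = m³
H(-132) - (-85590 + (-62495 - 1*62192)) = (-132)³ - (-85590 + (-62495 - 1*62192)) = -2299968 - (-85590 + (-62495 - 62192)) = -2299968 - (-85590 - 124687) = -2299968 - 1*(-210277) = -2299968 + 210277 = -2089691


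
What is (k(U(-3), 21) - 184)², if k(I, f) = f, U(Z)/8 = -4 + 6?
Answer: 26569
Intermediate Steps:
U(Z) = 16 (U(Z) = 8*(-4 + 6) = 8*2 = 16)
(k(U(-3), 21) - 184)² = (21 - 184)² = (-163)² = 26569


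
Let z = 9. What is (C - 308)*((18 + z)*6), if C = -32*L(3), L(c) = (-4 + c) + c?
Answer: -60264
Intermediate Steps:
L(c) = -4 + 2*c
C = -64 (C = -32*(-4 + 2*3) = -32*(-4 + 6) = -32*2 = -64)
(C - 308)*((18 + z)*6) = (-64 - 308)*((18 + 9)*6) = -10044*6 = -372*162 = -60264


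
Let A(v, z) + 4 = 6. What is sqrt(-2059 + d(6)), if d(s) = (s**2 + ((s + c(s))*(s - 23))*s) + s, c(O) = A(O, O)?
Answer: I*sqrt(2833) ≈ 53.226*I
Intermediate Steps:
A(v, z) = 2 (A(v, z) = -4 + 6 = 2)
c(O) = 2
d(s) = s + s**2 + s*(-23 + s)*(2 + s) (d(s) = (s**2 + ((s + 2)*(s - 23))*s) + s = (s**2 + ((2 + s)*(-23 + s))*s) + s = (s**2 + ((-23 + s)*(2 + s))*s) + s = (s**2 + s*(-23 + s)*(2 + s)) + s = s + s**2 + s*(-23 + s)*(2 + s))
sqrt(-2059 + d(6)) = sqrt(-2059 + 6*(-45 + 6**2 - 20*6)) = sqrt(-2059 + 6*(-45 + 36 - 120)) = sqrt(-2059 + 6*(-129)) = sqrt(-2059 - 774) = sqrt(-2833) = I*sqrt(2833)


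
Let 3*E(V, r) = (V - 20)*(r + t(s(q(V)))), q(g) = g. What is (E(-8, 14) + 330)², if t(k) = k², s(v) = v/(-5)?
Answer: 19236996/625 ≈ 30779.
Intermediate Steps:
s(v) = -v/5 (s(v) = v*(-⅕) = -v/5)
E(V, r) = (-20 + V)*(r + V²/25)/3 (E(V, r) = ((V - 20)*(r + (-V/5)²))/3 = ((-20 + V)*(r + V²/25))/3 = (-20 + V)*(r + V²/25)/3)
(E(-8, 14) + 330)² = ((-20/3*14 - 4/15*(-8)² + (1/75)*(-8)³ + (⅓)*(-8)*14) + 330)² = ((-280/3 - 4/15*64 + (1/75)*(-512) - 112/3) + 330)² = ((-280/3 - 256/15 - 512/75 - 112/3) + 330)² = (-3864/25 + 330)² = (4386/25)² = 19236996/625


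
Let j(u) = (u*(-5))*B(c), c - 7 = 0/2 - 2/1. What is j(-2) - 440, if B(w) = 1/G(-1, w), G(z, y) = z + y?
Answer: -875/2 ≈ -437.50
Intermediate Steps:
G(z, y) = y + z
c = 5 (c = 7 + (0/2 - 2/1) = 7 + (0*(½) - 2*1) = 7 + (0 - 2) = 7 - 2 = 5)
B(w) = 1/(-1 + w) (B(w) = 1/(w - 1) = 1/(-1 + w))
j(u) = -5*u/4 (j(u) = (u*(-5))/(-1 + 5) = -5*u/4)
j(-2) - 440 = -5/4*(-2) - 440 = 5/2 - 440 = -875/2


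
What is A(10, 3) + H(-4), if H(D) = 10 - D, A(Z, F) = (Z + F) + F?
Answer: 30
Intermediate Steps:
A(Z, F) = Z + 2*F (A(Z, F) = (F + Z) + F = Z + 2*F)
A(10, 3) + H(-4) = (10 + 2*3) + (10 - 1*(-4)) = (10 + 6) + (10 + 4) = 16 + 14 = 30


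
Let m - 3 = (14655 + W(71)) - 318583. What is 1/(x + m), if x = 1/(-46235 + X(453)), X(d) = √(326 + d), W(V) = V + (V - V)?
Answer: -649540931161119/197365610111079342317 + √779/197365610111079342317 ≈ -3.2911e-6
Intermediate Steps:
W(V) = V (W(V) = V + 0 = V)
x = 1/(-46235 + √779) (x = 1/(-46235 + √(326 + 453)) = 1/(-46235 + √779) ≈ -2.1642e-5)
m = -303854 (m = 3 + ((14655 + 71) - 318583) = 3 + (14726 - 318583) = 3 - 303857 = -303854)
1/(x + m) = 1/((-46235/2137674446 - √779/2137674446) - 303854) = 1/(-649540931161119/2137674446 - √779/2137674446)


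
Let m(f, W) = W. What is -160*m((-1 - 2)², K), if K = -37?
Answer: 5920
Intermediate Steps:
-160*m((-1 - 2)², K) = -160*(-37) = 5920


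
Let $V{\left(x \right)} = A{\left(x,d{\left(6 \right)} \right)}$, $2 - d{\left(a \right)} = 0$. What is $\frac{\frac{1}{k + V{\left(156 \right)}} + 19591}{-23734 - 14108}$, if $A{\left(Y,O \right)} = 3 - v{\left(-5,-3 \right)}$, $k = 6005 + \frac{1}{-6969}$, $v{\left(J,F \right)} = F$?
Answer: $- \frac{820679887847}{1585226280036} \approx -0.5177$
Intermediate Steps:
$d{\left(a \right)} = 2$ ($d{\left(a \right)} = 2 - 0 = 2 + 0 = 2$)
$k = \frac{41848844}{6969}$ ($k = 6005 - \frac{1}{6969} = \frac{41848844}{6969} \approx 6005.0$)
$A{\left(Y,O \right)} = 6$ ($A{\left(Y,O \right)} = 3 - -3 = 3 + 3 = 6$)
$V{\left(x \right)} = 6$
$\frac{\frac{1}{k + V{\left(156 \right)}} + 19591}{-23734 - 14108} = \frac{\frac{1}{\frac{41848844}{6969} + 6} + 19591}{-23734 - 14108} = \frac{\frac{1}{\frac{41890658}{6969}} + 19591}{-37842} = \left(\frac{6969}{41890658} + 19591\right) \left(- \frac{1}{37842}\right) = \frac{820679887847}{41890658} \left(- \frac{1}{37842}\right) = - \frac{820679887847}{1585226280036}$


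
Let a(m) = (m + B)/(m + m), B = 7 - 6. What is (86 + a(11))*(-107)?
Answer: -101864/11 ≈ -9260.4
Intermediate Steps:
B = 1
a(m) = (1 + m)/(2*m) (a(m) = (m + 1)/(m + m) = (1 + m)/((2*m)) = (1 + m)*(1/(2*m)) = (1 + m)/(2*m))
(86 + a(11))*(-107) = (86 + (1/2)*(1 + 11)/11)*(-107) = (86 + (1/2)*(1/11)*12)*(-107) = (86 + 6/11)*(-107) = (952/11)*(-107) = -101864/11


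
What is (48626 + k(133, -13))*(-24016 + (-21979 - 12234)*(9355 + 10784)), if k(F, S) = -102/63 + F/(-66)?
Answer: -15478264309568059/462 ≈ -3.3503e+13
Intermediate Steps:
k(F, S) = -34/21 - F/66 (k(F, S) = -102*1/63 + F*(-1/66) = -34/21 - F/66)
(48626 + k(133, -13))*(-24016 + (-21979 - 12234)*(9355 + 10784)) = (48626 + (-34/21 - 1/66*133))*(-24016 + (-21979 - 12234)*(9355 + 10784)) = (48626 + (-34/21 - 133/66))*(-24016 - 34213*20139) = (48626 - 1679/462)*(-24016 - 689015607) = (22463533/462)*(-689039623) = -15478264309568059/462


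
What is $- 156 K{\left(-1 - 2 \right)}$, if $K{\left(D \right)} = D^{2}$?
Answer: $-1404$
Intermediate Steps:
$- 156 K{\left(-1 - 2 \right)} = - 156 \left(-1 - 2\right)^{2} = - 156 \left(-3\right)^{2} = \left(-156\right) 9 = -1404$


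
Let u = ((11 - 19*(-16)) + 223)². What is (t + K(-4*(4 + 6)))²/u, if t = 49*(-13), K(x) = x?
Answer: 458329/289444 ≈ 1.5835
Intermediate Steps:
u = 289444 (u = ((11 + 304) + 223)² = (315 + 223)² = 538² = 289444)
t = -637
(t + K(-4*(4 + 6)))²/u = (-637 - 4*(4 + 6))²/289444 = (-637 - 4*10)²*(1/289444) = (-637 - 40)²*(1/289444) = (-677)²*(1/289444) = 458329*(1/289444) = 458329/289444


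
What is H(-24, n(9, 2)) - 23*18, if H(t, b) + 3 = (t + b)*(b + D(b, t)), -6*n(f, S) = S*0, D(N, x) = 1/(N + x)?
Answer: -416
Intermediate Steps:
n(f, S) = 0 (n(f, S) = -S*0/6 = -1/6*0 = 0)
H(t, b) = -3 + (b + t)*(b + 1/(b + t)) (H(t, b) = -3 + (t + b)*(b + 1/(b + t)) = -3 + (b + t)*(b + 1/(b + t)))
H(-24, n(9, 2)) - 23*18 = (-2 + 0**2 + 0*(-24)) - 23*18 = (-2 + 0 + 0) - 414 = -2 - 414 = -416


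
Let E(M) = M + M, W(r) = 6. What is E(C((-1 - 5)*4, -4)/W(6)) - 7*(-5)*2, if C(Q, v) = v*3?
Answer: 66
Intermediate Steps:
C(Q, v) = 3*v
E(M) = 2*M
E(C((-1 - 5)*4, -4)/W(6)) - 7*(-5)*2 = 2*((3*(-4))/6) - 7*(-5)*2 = 2*(-12*⅙) + 35*2 = 2*(-2) + 70 = -4 + 70 = 66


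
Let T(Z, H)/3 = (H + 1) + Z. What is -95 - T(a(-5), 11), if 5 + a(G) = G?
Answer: -101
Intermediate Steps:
a(G) = -5 + G
T(Z, H) = 3 + 3*H + 3*Z (T(Z, H) = 3*((H + 1) + Z) = 3*((1 + H) + Z) = 3*(1 + H + Z) = 3 + 3*H + 3*Z)
-95 - T(a(-5), 11) = -95 - (3 + 3*11 + 3*(-5 - 5)) = -95 - (3 + 33 + 3*(-10)) = -95 - (3 + 33 - 30) = -95 - 1*6 = -95 - 6 = -101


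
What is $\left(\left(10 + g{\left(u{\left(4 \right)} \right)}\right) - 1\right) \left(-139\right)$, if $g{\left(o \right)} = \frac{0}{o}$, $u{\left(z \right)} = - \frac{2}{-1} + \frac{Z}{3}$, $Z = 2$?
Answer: $-1251$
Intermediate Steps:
$u{\left(z \right)} = \frac{8}{3}$ ($u{\left(z \right)} = - \frac{2}{-1} + \frac{2}{3} = \left(-2\right) \left(-1\right) + 2 \cdot \frac{1}{3} = 2 + \frac{2}{3} = \frac{8}{3}$)
$g{\left(o \right)} = 0$
$\left(\left(10 + g{\left(u{\left(4 \right)} \right)}\right) - 1\right) \left(-139\right) = \left(\left(10 + 0\right) - 1\right) \left(-139\right) = \left(10 - 1\right) \left(-139\right) = 9 \left(-139\right) = -1251$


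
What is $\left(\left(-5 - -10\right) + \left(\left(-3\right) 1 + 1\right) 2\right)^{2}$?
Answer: $1$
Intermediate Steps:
$\left(\left(-5 - -10\right) + \left(\left(-3\right) 1 + 1\right) 2\right)^{2} = \left(\left(-5 + 10\right) + \left(-3 + 1\right) 2\right)^{2} = \left(5 - 4\right)^{2} = 1^{2} = 1$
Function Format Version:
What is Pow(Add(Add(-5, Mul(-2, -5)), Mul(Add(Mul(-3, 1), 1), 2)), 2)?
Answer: 1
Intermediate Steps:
Pow(Add(Add(-5, Mul(-2, -5)), Mul(Add(Mul(-3, 1), 1), 2)), 2) = Pow(Add(Add(-5, 10), Mul(Add(-3, 1), 2)), 2) = Pow(Add(5, Mul(-2, 2)), 2) = Pow(Add(5, -4), 2) = Pow(1, 2) = 1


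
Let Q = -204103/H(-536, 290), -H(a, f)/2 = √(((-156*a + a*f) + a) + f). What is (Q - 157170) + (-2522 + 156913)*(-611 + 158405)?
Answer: 24361816284 - 204103*I*√72070/144140 ≈ 2.4362e+10 - 380.14*I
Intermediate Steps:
H(a, f) = -2*√(f - 155*a + a*f) (H(a, f) = -2*√(((-156*a + a*f) + a) + f) = -2*√((-155*a + a*f) + f) = -2*√(f - 155*a + a*f))
Q = -204103*I*√72070/144140 (Q = -204103*(-1/(2*√(290 - 155*(-536) - 536*290))) = -204103*(-1/(2*√(290 + 83080 - 155440))) = -204103*I*√72070/144140 ≈ -380.14*I)
(Q - 157170) + (-2522 + 156913)*(-611 + 158405) = (-204103*I*√72070/144140 - 157170) + (-2522 + 156913)*(-611 + 158405) = (-157170 - 204103*I*√72070/144140) + 154391*157794 = (-157170 - 204103*I*√72070/144140) + 24361973454 = 24361816284 - 204103*I*√72070/144140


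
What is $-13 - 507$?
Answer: $-520$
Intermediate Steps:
$-13 - 507 = -520$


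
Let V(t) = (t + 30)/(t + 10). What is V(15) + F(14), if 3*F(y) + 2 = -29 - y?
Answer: -66/5 ≈ -13.200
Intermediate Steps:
F(y) = -31/3 - y/3 (F(y) = -⅔ + (-29 - y)/3 = -⅔ + (-29/3 - y/3) = -31/3 - y/3)
V(t) = (30 + t)/(10 + t)
V(15) + F(14) = (30 + 15)/(10 + 15) + (-31/3 - ⅓*14) = 45/25 + (-31/3 - 14/3) = (1/25)*45 - 15 = 9/5 - 15 = -66/5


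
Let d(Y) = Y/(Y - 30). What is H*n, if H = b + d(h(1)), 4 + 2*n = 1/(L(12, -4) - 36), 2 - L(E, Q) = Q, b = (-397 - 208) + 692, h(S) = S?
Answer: -152581/870 ≈ -175.38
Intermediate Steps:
b = 87 (b = -605 + 692 = 87)
L(E, Q) = 2 - Q
d(Y) = Y/(-30 + Y)
n = -121/60 (n = -2 + 1/(2*((2 - 1*(-4)) - 36)) = -2 + 1/(2*((2 + 4) - 36)) = -2 + 1/(2*(6 - 36)) = -2 + (1/2)/(-30) = -2 + (1/2)*(-1/30) = -2 - 1/60 = -121/60 ≈ -2.0167)
H = 2522/29 (H = 87 + 1/(-30 + 1) = 87 + 1/(-29) = 87 + 1*(-1/29) = 87 - 1/29 = 2522/29 ≈ 86.966)
H*n = (2522/29)*(-121/60) = -152581/870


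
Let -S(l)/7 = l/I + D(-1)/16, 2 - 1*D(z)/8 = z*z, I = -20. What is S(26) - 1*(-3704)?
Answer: 18548/5 ≈ 3709.6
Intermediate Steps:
D(z) = 16 - 8*z² (D(z) = 16 - 8*z*z = 16 - 8*z²)
S(l) = -7/2 + 7*l/20 (S(l) = -7*(l/(-20) + (16 - 8*(-1)²)/16) = -7*(l*(-1/20) + (16 - 8*1)*(1/16)) = -7*(-l/20 + (16 - 8)*(1/16)) = -7*(-l/20 + 8*(1/16)) = -7*(-l/20 + ½) = -7*(½ - l/20) = -7/2 + 7*l/20)
S(26) - 1*(-3704) = (-7/2 + (7/20)*26) - 1*(-3704) = (-7/2 + 91/10) + 3704 = 28/5 + 3704 = 18548/5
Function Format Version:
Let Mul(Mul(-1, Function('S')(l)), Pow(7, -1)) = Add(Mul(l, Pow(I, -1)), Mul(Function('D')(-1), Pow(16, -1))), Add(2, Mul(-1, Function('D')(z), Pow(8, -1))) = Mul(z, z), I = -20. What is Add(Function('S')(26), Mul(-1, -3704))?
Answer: Rational(18548, 5) ≈ 3709.6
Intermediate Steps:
Function('D')(z) = Add(16, Mul(-8, Pow(z, 2))) (Function('D')(z) = Add(16, Mul(-8, Mul(z, z))) = Add(16, Mul(-8, Pow(z, 2))))
Function('S')(l) = Add(Rational(-7, 2), Mul(Rational(7, 20), l)) (Function('S')(l) = Mul(-7, Add(Mul(l, Pow(-20, -1)), Mul(Add(16, Mul(-8, Pow(-1, 2))), Pow(16, -1)))) = Mul(-7, Add(Mul(l, Rational(-1, 20)), Mul(Add(16, Mul(-8, 1)), Rational(1, 16)))) = Mul(-7, Add(Mul(Rational(-1, 20), l), Mul(Add(16, -8), Rational(1, 16)))) = Mul(-7, Add(Mul(Rational(-1, 20), l), Mul(8, Rational(1, 16)))) = Mul(-7, Add(Mul(Rational(-1, 20), l), Rational(1, 2))) = Mul(-7, Add(Rational(1, 2), Mul(Rational(-1, 20), l))) = Add(Rational(-7, 2), Mul(Rational(7, 20), l)))
Add(Function('S')(26), Mul(-1, -3704)) = Add(Add(Rational(-7, 2), Mul(Rational(7, 20), 26)), Mul(-1, -3704)) = Add(Add(Rational(-7, 2), Rational(91, 10)), 3704) = Add(Rational(28, 5), 3704) = Rational(18548, 5)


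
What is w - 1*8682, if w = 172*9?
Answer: -7134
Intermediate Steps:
w = 1548
w - 1*8682 = 1548 - 1*8682 = 1548 - 8682 = -7134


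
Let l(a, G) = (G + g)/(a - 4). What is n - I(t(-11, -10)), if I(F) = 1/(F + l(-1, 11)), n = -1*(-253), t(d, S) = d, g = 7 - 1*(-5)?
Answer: 19739/78 ≈ 253.06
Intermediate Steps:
g = 12 (g = 7 + 5 = 12)
n = 253
l(a, G) = (12 + G)/(-4 + a) (l(a, G) = (G + 12)/(a - 4) = (12 + G)/(-4 + a))
I(F) = 1/(-23/5 + F) (I(F) = 1/(F + (12 + 11)/(-4 - 1)) = 1/(F + 23/(-5)) = 1/(F - ⅕*23) = 1/(F - 23/5) = 1/(-23/5 + F))
n - I(t(-11, -10)) = 253 - 5/(-23 + 5*(-11)) = 253 - 5/(-23 - 55) = 253 - 5/(-78) = 253 - 5*(-1)/78 = 253 - 1*(-5/78) = 253 + 5/78 = 19739/78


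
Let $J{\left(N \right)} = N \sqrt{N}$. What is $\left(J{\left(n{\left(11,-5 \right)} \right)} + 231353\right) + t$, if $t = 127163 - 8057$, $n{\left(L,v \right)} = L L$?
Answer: $351790$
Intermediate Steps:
$n{\left(L,v \right)} = L^{2}$
$J{\left(N \right)} = N^{\frac{3}{2}}$
$t = 119106$
$\left(J{\left(n{\left(11,-5 \right)} \right)} + 231353\right) + t = \left(\left(11^{2}\right)^{\frac{3}{2}} + 231353\right) + 119106 = \left(121^{\frac{3}{2}} + 231353\right) + 119106 = \left(1331 + 231353\right) + 119106 = 232684 + 119106 = 351790$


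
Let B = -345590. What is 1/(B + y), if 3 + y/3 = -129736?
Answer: -1/734807 ≈ -1.3609e-6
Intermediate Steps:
y = -389217 (y = -9 + 3*(-129736) = -9 - 389208 = -389217)
1/(B + y) = 1/(-345590 - 389217) = 1/(-734807) = -1/734807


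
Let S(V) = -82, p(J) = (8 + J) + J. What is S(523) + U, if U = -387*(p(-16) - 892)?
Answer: 354410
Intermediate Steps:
p(J) = 8 + 2*J
U = 354492 (U = -387*((8 + 2*(-16)) - 892) = -387*((8 - 32) - 892) = -387*(-24 - 892) = -387*(-916) = 354492)
S(523) + U = -82 + 354492 = 354410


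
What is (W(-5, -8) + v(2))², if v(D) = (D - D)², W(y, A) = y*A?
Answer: 1600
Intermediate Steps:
W(y, A) = A*y
v(D) = 0 (v(D) = 0² = 0)
(W(-5, -8) + v(2))² = (-8*(-5) + 0)² = (40 + 0)² = 40² = 1600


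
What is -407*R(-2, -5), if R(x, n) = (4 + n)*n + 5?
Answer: -4070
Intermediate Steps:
R(x, n) = 5 + n*(4 + n) (R(x, n) = n*(4 + n) + 5 = 5 + n*(4 + n))
-407*R(-2, -5) = -407*(5 + (-5)² + 4*(-5)) = -407*(5 + 25 - 20) = -407*10 = -4070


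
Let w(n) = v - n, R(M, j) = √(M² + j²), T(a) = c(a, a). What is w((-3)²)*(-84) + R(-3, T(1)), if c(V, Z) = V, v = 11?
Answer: -168 + √10 ≈ -164.84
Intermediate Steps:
T(a) = a
w(n) = 11 - n
w((-3)²)*(-84) + R(-3, T(1)) = (11 - 1*(-3)²)*(-84) + √((-3)² + 1²) = (11 - 1*9)*(-84) + √(9 + 1) = (11 - 9)*(-84) + √10 = 2*(-84) + √10 = -168 + √10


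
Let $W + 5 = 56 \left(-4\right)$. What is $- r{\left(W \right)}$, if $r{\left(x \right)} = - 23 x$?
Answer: $-5267$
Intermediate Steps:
$W = -229$ ($W = -5 + 56 \left(-4\right) = -5 - 224 = -229$)
$- r{\left(W \right)} = - \left(-23\right) \left(-229\right) = \left(-1\right) 5267 = -5267$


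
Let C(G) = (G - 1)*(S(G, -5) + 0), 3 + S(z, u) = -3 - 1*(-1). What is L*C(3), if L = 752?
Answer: -7520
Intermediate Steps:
S(z, u) = -5 (S(z, u) = -3 + (-3 - 1*(-1)) = -3 + (-3 + 1) = -3 - 2 = -5)
C(G) = 5 - 5*G (C(G) = (G - 1)*(-5 + 0) = (-1 + G)*(-5) = 5 - 5*G)
L*C(3) = 752*(5 - 5*3) = 752*(5 - 15) = 752*(-10) = -7520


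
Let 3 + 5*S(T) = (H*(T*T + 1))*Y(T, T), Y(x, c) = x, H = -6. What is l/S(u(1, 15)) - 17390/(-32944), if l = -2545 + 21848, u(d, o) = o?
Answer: -1412912695/335089896 ≈ -4.2165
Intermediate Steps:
l = 19303
S(T) = -⅗ + T*(-6 - 6*T²)/5 (S(T) = -⅗ + ((-6*(T*T + 1))*T)/5 = -⅗ + ((-6*(T² + 1))*T)/5 = -⅗ + ((-6*(1 + T²))*T)/5 = -⅗ + ((-6 - 6*T²)*T)/5 = -⅗ + (T*(-6 - 6*T²))/5 = -⅗ + T*(-6 - 6*T²)/5)
l/S(u(1, 15)) - 17390/(-32944) = 19303/(-⅗ - 6/5*15 - 6/5*15³) - 17390/(-32944) = 19303/(-⅗ - 18 - 6/5*3375) - 17390*(-1/32944) = 19303/(-⅗ - 18 - 4050) + 8695/16472 = 19303/(-20343/5) + 8695/16472 = 19303*(-5/20343) + 8695/16472 = -96515/20343 + 8695/16472 = -1412912695/335089896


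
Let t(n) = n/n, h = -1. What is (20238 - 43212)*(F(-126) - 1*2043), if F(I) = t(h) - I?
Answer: 44018184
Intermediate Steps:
t(n) = 1
F(I) = 1 - I
(20238 - 43212)*(F(-126) - 1*2043) = (20238 - 43212)*((1 - 1*(-126)) - 1*2043) = -22974*((1 + 126) - 2043) = -22974*(127 - 2043) = -22974*(-1916) = 44018184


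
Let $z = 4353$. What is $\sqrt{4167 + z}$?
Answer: $2 \sqrt{2130} \approx 92.304$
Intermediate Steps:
$\sqrt{4167 + z} = \sqrt{4167 + 4353} = \sqrt{8520} = 2 \sqrt{2130}$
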